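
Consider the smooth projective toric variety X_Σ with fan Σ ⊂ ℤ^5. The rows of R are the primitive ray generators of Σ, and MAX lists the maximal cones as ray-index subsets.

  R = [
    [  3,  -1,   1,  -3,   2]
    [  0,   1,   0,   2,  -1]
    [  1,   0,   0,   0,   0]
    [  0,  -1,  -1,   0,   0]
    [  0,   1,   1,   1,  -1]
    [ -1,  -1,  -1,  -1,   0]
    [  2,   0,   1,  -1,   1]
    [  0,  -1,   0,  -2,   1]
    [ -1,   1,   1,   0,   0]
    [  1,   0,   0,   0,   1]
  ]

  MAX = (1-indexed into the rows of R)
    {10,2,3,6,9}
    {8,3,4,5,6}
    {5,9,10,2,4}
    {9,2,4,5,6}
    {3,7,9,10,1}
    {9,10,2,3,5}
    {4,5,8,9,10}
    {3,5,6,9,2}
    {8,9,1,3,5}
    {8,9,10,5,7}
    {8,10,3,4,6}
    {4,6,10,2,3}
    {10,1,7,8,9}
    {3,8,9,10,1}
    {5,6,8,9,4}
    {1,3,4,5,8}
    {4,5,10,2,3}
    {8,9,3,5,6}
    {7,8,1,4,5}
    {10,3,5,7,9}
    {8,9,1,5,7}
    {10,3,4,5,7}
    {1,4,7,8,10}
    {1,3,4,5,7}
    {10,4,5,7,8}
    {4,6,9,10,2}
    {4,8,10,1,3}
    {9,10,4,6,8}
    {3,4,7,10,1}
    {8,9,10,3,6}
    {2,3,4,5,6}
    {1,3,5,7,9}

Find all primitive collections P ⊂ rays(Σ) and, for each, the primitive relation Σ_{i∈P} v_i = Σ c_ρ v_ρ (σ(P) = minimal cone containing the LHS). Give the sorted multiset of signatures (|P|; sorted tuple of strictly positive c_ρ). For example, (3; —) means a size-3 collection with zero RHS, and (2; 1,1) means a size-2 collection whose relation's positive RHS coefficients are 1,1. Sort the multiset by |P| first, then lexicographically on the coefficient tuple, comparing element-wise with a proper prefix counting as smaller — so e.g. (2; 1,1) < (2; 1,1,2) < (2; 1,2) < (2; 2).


The 12 primitive collections of Σ (r=10, n=5):

  • {2,8}:  v_{2} + v_{8} = 0  ⟹  sig = (2; —)
  • {1,2}:  v_{1} + v_{2} = v_{3} + v_{7}  ⟹  sig = (2; 1,1)
  • {6,7}:  v_{6} + v_{7} = v_{3} + v_{8}  ⟹  sig = (2; 1,1)
  • {2,7}:  v_{2} + v_{7} = v_{3} + v_{5} + v_{10}  ⟹  sig = (2; 1,1,1)
  • {1,6}:  v_{1} + v_{6} = 2·v_{3} + 2·v_{8}  ⟹  sig = (2; 2,2)
  • {3,4,9}:  v_{3} + v_{4} + v_{9} = 0  ⟹  sig = (3; —)
  • {5,6,10}:  v_{5} + v_{6} + v_{10} = 0  ⟹  sig = (3; —)
  • {3,7,8}:  v_{3} + v_{7} + v_{8} = v_{1}  ⟹  sig = (3; 1)
  • {1,4,9}:  v_{1} + v_{4} + v_{9} = v_{7} + v_{8}  ⟹  sig = (3; 1,1)
  • {4,7,9}:  v_{4} + v_{7} + v_{9} = v_{5} + v_{8} + v_{10}  ⟹  sig = (3; 1,1,1)
  • {1,5,10}:  v_{1} + v_{5} + v_{10} = 2·v_{7}  ⟹  sig = (3; 2)
  • {3,5,8,10}:  v_{3} + v_{5} + v_{8} + v_{10} = v_{7}  ⟹  sig = (4; 1)

Signatures (|P|; sorted positive RHS coefficients), sorted:
[(2; —), (2; 1,1), (2; 1,1), (2; 1,1,1), (2; 2,2), (3; —), (3; —), (3; 1), (3; 1,1), (3; 1,1,1), (3; 2), (4; 1)]


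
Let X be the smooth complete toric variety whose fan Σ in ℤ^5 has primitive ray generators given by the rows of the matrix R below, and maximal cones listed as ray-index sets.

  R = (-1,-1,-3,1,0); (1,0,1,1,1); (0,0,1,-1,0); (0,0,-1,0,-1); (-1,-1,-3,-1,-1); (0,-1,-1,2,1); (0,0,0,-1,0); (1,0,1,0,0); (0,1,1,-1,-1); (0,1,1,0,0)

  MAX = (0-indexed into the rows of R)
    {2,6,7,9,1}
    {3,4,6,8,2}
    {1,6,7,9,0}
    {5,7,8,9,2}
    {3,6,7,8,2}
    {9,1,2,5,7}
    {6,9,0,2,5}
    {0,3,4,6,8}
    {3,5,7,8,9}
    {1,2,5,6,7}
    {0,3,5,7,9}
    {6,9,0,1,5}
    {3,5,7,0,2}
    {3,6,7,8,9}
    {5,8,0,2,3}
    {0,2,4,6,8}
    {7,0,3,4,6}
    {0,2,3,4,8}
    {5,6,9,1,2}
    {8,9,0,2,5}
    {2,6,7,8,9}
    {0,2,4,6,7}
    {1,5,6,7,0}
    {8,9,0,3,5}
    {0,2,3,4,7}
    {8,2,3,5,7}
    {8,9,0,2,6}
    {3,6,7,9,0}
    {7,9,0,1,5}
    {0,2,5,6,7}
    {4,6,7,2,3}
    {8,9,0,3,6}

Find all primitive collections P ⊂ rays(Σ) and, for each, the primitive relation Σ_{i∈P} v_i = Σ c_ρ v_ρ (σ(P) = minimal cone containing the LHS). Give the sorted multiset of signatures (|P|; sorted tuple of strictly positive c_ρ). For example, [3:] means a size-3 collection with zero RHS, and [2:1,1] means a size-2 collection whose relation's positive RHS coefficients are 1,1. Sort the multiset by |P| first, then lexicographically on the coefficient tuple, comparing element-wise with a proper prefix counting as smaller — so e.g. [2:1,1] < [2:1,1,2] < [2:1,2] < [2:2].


14 collections generate NE(X_Σ); each relation:

  {1,8}:  v_{1} + v_{8} = v_{7} + v_{9} — sig = [2:1,1]
  {1,4}:  v_{1} + v_{4} = v_{0} + v_{6} + v_{7} — sig = [2:1,1,1]
  {4,9}:  v_{4} + v_{9} = v_{0} + v_{6} + v_{8} — sig = [2:1,1,1]
  {1,3}:  v_{1} + v_{3} = v_{0} + 2·v_{7} + v_{9} — sig = [2:1,1,2]
  {4,5}:  v_{4} + v_{5} = 2·v_{0} + v_{2} + v_{7} — sig = [2:1,1,2]
  {5,6,8}:  v_{5} + v_{6} + v_{8} = 0 — sig = [3:]
  {0,7,8}:  v_{0} + v_{7} + v_{8} = v_{3} — sig = [3:1]
  {2,3,9}:  v_{2} + v_{3} + v_{9} = v_{8} — sig = [3:1]
  {0,1,2}:  v_{0} + v_{1} + v_{2} = v_{5} + v_{6} — sig = [3:1,1]
  {3,5,6}:  v_{3} + v_{5} + v_{6} = v_{0} + v_{7} — sig = [3:1,1]
  {4,7,8}:  v_{4} + v_{7} + v_{8} = v_{2} + 2·v_{3} + v_{6} — sig = [3:1,1,2]
  {0,2,7,9}:  v_{0} + v_{2} + v_{7} + v_{9} = 0 — sig = [4:]
  {0,2,3,6}:  v_{0} + v_{2} + v_{3} + v_{6} = v_{4} — sig = [4:1]
  {5,6,7,9}:  v_{5} + v_{6} + v_{7} + v_{9} = v_{1} — sig = [4:1]

Sorted signature multiset PRS(X):
[[2:1,1], [2:1,1,1], [2:1,1,1], [2:1,1,2], [2:1,1,2], [3:], [3:1], [3:1], [3:1,1], [3:1,1], [3:1,1,2], [4:], [4:1], [4:1]]


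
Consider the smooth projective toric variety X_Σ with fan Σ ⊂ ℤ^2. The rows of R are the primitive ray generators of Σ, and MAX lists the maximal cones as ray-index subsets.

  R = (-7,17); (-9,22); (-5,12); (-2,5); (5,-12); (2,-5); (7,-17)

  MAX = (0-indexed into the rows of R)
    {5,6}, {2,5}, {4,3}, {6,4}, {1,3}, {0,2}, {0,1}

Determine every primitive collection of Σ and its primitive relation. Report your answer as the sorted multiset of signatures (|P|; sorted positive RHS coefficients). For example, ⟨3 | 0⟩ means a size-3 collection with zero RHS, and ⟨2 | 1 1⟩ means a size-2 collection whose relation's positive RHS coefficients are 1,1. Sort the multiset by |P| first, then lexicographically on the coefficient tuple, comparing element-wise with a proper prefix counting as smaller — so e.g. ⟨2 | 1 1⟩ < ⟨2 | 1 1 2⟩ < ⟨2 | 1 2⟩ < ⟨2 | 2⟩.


|primitive collections| = 14. Relations:

  P = {0,6}:  v_{0} + v_{6} = 0  so sig = ⟨2 | 0⟩
  P = {2,4}:  v_{2} + v_{4} = 0  so sig = ⟨2 | 0⟩
  P = {3,5}:  v_{3} + v_{5} = 0  so sig = ⟨2 | 0⟩
  P = {0,3}:  v_{0} + v_{3} = v_{1}  so sig = ⟨2 | 1⟩
  P = {0,4}:  v_{0} + v_{4} = v_{3}  so sig = ⟨2 | 1⟩
  P = {0,5}:  v_{0} + v_{5} = v_{2}  so sig = ⟨2 | 1⟩
  P = {1,5}:  v_{1} + v_{5} = v_{0}  so sig = ⟨2 | 1⟩
  P = {1,6}:  v_{1} + v_{6} = v_{3}  so sig = ⟨2 | 1⟩
  P = {2,3}:  v_{2} + v_{3} = v_{0}  so sig = ⟨2 | 1⟩
  P = {2,6}:  v_{2} + v_{6} = v_{5}  so sig = ⟨2 | 1⟩
  P = {3,6}:  v_{3} + v_{6} = v_{4}  so sig = ⟨2 | 1⟩
  P = {4,5}:  v_{4} + v_{5} = v_{6}  so sig = ⟨2 | 1⟩
  P = {1,2}:  v_{1} + v_{2} = 2·v_{0}  so sig = ⟨2 | 2⟩
  P = {1,4}:  v_{1} + v_{4} = 2·v_{3}  so sig = ⟨2 | 2⟩

so the primitive-relation signature multiset is
{ ⟨2 | 0⟩ ×3,  ⟨2 | 1⟩ ×9,  ⟨2 | 2⟩ ×2 }


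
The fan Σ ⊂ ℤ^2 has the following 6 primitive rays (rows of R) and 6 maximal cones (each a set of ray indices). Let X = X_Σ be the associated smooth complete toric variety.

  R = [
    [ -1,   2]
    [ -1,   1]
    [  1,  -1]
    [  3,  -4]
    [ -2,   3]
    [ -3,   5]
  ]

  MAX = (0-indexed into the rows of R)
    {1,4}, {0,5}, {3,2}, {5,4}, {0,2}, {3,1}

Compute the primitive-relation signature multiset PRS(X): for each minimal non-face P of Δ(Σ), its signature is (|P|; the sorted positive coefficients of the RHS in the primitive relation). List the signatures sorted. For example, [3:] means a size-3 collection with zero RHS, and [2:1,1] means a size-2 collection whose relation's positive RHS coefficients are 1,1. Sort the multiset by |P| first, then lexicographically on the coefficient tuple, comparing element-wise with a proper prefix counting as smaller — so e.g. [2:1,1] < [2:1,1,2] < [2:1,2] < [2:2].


9 minimal non-faces of Δ(Σ) (on 6 rays):

  P = {1,2}:  v_{1} + v_{2} = 0 — sig = [2:]
  P = {0,1}:  v_{0} + v_{1} = v_{4} — sig = [2:1]
  P = {0,4}:  v_{0} + v_{4} = v_{5} — sig = [2:1]
  P = {2,4}:  v_{2} + v_{4} = v_{0} — sig = [2:1]
  P = {3,4}:  v_{3} + v_{4} = v_{2} — sig = [2:1]
  P = {3,5}:  v_{3} + v_{5} = v_{0} + v_{2} — sig = [2:1,1]
  P = {0,3}:  v_{0} + v_{3} = 2·v_{2} — sig = [2:2]
  P = {1,5}:  v_{1} + v_{5} = 2·v_{4} — sig = [2:2]
  P = {2,5}:  v_{2} + v_{5} = 2·v_{0} — sig = [2:2]

so the primitive-relation signature multiset is
[[2:], [2:1], [2:1], [2:1], [2:1], [2:1,1], [2:2], [2:2], [2:2]]


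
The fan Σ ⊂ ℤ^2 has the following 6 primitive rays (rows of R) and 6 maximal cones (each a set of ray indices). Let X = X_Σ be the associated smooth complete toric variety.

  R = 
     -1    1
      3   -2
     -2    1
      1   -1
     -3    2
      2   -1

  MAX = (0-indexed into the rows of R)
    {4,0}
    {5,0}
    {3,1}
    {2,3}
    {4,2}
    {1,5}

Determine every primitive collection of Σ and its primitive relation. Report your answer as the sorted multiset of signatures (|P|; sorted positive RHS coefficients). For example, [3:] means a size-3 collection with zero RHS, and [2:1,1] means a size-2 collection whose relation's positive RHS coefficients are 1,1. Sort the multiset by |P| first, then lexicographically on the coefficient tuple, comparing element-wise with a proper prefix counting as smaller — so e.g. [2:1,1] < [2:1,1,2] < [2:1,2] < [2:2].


9 minimal non-faces of Δ(Σ) (on 6 rays):

  P = {0,3}:  v_{0} + v_{3} = 0  ⇒ sig = [2:]
  P = {1,4}:  v_{1} + v_{4} = 0  ⇒ sig = [2:]
  P = {2,5}:  v_{2} + v_{5} = 0  ⇒ sig = [2:]
  P = {0,1}:  v_{0} + v_{1} = v_{5}  ⇒ sig = [2:1]
  P = {0,2}:  v_{0} + v_{2} = v_{4}  ⇒ sig = [2:1]
  P = {1,2}:  v_{1} + v_{2} = v_{3}  ⇒ sig = [2:1]
  P = {3,4}:  v_{3} + v_{4} = v_{2}  ⇒ sig = [2:1]
  P = {3,5}:  v_{3} + v_{5} = v_{1}  ⇒ sig = [2:1]
  P = {4,5}:  v_{4} + v_{5} = v_{0}  ⇒ sig = [2:1]

Sorted signature multiset PRS(X):
    [2:]
    [2:]
    [2:]
    [2:1]
    [2:1]
    [2:1]
    [2:1]
    [2:1]
    [2:1]


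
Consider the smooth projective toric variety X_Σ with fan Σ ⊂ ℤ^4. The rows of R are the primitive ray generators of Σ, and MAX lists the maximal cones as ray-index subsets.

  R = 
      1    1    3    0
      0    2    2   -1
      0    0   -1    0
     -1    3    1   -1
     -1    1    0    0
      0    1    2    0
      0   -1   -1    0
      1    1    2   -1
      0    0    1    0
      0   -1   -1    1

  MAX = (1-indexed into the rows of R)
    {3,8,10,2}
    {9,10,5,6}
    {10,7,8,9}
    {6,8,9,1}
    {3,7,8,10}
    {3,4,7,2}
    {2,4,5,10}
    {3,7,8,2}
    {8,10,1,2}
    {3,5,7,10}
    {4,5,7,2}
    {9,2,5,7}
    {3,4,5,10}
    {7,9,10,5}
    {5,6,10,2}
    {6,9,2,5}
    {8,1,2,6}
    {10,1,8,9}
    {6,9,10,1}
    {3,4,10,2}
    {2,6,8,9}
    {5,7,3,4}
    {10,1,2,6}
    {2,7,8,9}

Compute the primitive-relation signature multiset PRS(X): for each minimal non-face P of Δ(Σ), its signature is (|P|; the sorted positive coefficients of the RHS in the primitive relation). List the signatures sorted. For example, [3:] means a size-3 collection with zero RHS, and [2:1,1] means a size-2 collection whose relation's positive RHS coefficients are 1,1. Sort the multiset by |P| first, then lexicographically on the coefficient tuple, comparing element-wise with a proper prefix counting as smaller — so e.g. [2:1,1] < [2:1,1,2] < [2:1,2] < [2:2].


Primitive collections (17):

  • {3,9}:  v_{3} + v_{9} = 0 — sig = [2:]
  • {5,8}:  v_{5} + v_{8} = v_{2} — sig = [2:1]
  • {6,7}:  v_{6} + v_{7} = v_{9} — sig = [2:1]
  • {3,6}:  v_{3} + v_{6} = v_{2} + v_{10} — sig = [2:1,1]
  • {4,9}:  v_{4} + v_{9} = v_{2} + v_{5} — sig = [2:1,1]
  • {1,5}:  v_{1} + v_{5} = v_{2} + v_{6} + v_{10} — sig = [2:1,1,1]
  • {1,7}:  v_{1} + v_{7} = v_{8} + v_{9} + v_{10} — sig = [2:1,1,1]
  • {1,3}:  v_{1} + v_{3} = v_{2} + v_{8} + 2·v_{10} — sig = [2:1,1,2]
  • {4,6}:  v_{4} + v_{6} = 2·v_{2} + v_{5} + v_{10} — sig = [2:1,1,2]
  • {4,8}:  v_{4} + v_{8} = 2·v_{2} + v_{3} — sig = [2:1,2]
  • {1,4}:  v_{1} + v_{4} = 3·v_{2} + 2·v_{10} — sig = [2:2,3]
  • {2,7,10}:  v_{2} + v_{7} + v_{10} = 0 — sig = [3:]
  • {2,3,5}:  v_{2} + v_{3} + v_{5} = v_{4} — sig = [3:1]
  • {2,9,10}:  v_{2} + v_{9} + v_{10} = v_{6} — sig = [3:1]
  • {6,8,10}:  v_{6} + v_{8} + v_{10} = v_{1} — sig = [3:1]
  • {4,7,10}:  v_{4} + v_{7} + v_{10} = v_{3} + v_{5} — sig = [3:1,1]
  • {1,2,9}:  v_{1} + v_{2} + v_{9} = 2·v_{6} + v_{8} — sig = [3:1,2]

so the primitive-relation signature multiset is
{ [2:],  [2:1] ×2,  [2:1,1] ×2,  [2:1,1,1] ×2,  [2:1,1,2] ×2,  [2:1,2],  [2:2,3],  [3:],  [3:1] ×3,  [3:1,1],  [3:1,2] }


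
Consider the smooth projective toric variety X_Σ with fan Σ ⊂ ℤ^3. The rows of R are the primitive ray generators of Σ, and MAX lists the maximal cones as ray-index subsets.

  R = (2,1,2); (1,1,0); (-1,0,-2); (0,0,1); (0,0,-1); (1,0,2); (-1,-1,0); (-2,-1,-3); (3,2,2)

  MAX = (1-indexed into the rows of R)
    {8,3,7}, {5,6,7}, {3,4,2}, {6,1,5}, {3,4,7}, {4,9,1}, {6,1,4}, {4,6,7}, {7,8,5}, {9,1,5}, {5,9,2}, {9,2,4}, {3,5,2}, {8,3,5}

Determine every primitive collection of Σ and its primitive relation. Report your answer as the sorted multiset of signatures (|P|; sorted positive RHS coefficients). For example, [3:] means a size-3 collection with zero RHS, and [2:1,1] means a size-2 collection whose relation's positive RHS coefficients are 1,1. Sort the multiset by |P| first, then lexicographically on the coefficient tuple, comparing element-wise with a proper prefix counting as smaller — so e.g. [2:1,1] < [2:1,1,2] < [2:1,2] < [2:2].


16 minimal non-faces of Δ(Σ) (on 9 rays):

  P = {2,7}:  v_{2} + v_{7} = 0  so sig = [2:]
  P = {3,6}:  v_{3} + v_{6} = 0  so sig = [2:]
  P = {4,5}:  v_{4} + v_{5} = 0  so sig = [2:]
  P = {1,2}:  v_{1} + v_{2} = v_{9}  so sig = [2:1]
  P = {1,3}:  v_{1} + v_{3} = v_{2}  so sig = [2:1]
  P = {1,7}:  v_{1} + v_{7} = v_{6}  so sig = [2:1]
  P = {1,8}:  v_{1} + v_{8} = v_{5}  so sig = [2:1]
  P = {2,6}:  v_{2} + v_{6} = v_{1}  so sig = [2:1]
  P = {7,9}:  v_{7} + v_{9} = v_{1}  so sig = [2:1]
  P = {2,8}:  v_{2} + v_{8} = v_{3} + v_{5}  so sig = [2:1,1]
  P = {4,8}:  v_{4} + v_{8} = v_{3} + v_{7}  so sig = [2:1,1]
  P = {6,8}:  v_{6} + v_{8} = v_{5} + v_{7}  so sig = [2:1,1]
  P = {8,9}:  v_{8} + v_{9} = v_{2} + v_{5}  so sig = [2:1,1]
  P = {3,9}:  v_{3} + v_{9} = 2·v_{2}  so sig = [2:2]
  P = {6,9}:  v_{6} + v_{9} = 2·v_{1}  so sig = [2:2]
  P = {3,5,7}:  v_{3} + v_{5} + v_{7} = v_{8}  so sig = [3:1]

Hence PRS(X_Σ) =
[[2:], [2:], [2:], [2:1], [2:1], [2:1], [2:1], [2:1], [2:1], [2:1,1], [2:1,1], [2:1,1], [2:1,1], [2:2], [2:2], [3:1]]


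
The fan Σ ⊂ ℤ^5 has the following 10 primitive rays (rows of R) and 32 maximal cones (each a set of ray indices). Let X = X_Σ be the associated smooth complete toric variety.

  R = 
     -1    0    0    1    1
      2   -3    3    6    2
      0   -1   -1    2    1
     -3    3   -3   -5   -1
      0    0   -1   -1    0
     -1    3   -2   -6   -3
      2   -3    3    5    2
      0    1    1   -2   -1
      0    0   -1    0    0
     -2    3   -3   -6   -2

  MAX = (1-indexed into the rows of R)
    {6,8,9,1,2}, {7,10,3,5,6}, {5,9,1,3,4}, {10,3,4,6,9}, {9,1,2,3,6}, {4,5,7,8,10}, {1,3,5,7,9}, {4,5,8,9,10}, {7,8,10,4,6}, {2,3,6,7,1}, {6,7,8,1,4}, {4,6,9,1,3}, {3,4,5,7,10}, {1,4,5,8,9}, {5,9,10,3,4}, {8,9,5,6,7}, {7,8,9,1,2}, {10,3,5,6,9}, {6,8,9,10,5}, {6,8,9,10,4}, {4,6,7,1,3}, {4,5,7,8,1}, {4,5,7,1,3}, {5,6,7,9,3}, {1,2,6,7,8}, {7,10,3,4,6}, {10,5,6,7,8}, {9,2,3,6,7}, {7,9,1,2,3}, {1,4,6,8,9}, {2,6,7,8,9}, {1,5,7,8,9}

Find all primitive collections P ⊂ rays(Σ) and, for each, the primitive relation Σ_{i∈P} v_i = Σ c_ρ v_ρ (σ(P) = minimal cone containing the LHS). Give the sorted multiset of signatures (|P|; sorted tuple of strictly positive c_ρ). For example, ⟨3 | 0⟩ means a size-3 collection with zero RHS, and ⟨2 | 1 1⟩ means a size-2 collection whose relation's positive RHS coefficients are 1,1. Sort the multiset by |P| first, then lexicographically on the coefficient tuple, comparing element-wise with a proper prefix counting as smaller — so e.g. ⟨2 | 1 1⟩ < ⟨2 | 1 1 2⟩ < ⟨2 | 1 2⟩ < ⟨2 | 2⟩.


|primitive collections| = 10. Relations:

  P={2,10}:  v_{2} + v_{10} = 0 — sig = ⟨2 | 0⟩
  P={3,8}:  v_{3} + v_{8} = 0 — sig = ⟨2 | 0⟩
  P={1,10}:  v_{1} + v_{10} = v_{4} — sig = ⟨2 | 1⟩
  P={2,4}:  v_{2} + v_{4} = v_{1} — sig = ⟨2 | 1⟩
  P={2,5}:  v_{2} + v_{5} = v_{7} + v_{9} — sig = ⟨2 | 1 1⟩
  P={1,5,6}:  v_{1} + v_{5} + v_{6} = v_{10} — sig = ⟨3 | 1⟩
  P={7,9,10}:  v_{7} + v_{9} + v_{10} = v_{5} — sig = ⟨3 | 1⟩
  P={4,7,9}:  v_{4} + v_{7} + v_{9} = v_{1} + v_{5} — sig = ⟨3 | 1 1⟩
  P={4,5,6}:  v_{4} + v_{5} + v_{6} = 2·v_{10} — sig = ⟨3 | 2⟩
  P={1,6,7,9}:  v_{1} + v_{6} + v_{7} + v_{9} = 0 — sig = ⟨4 | 0⟩

so the primitive-relation signature multiset is
    |P|=2: 5 collections, coeffs (), (), (1), (1), (1,1)
    |P|=3: 4 collections, coeffs (1), (1), (1,1), (2)
    |P|=4: 1 collection, coeffs ()


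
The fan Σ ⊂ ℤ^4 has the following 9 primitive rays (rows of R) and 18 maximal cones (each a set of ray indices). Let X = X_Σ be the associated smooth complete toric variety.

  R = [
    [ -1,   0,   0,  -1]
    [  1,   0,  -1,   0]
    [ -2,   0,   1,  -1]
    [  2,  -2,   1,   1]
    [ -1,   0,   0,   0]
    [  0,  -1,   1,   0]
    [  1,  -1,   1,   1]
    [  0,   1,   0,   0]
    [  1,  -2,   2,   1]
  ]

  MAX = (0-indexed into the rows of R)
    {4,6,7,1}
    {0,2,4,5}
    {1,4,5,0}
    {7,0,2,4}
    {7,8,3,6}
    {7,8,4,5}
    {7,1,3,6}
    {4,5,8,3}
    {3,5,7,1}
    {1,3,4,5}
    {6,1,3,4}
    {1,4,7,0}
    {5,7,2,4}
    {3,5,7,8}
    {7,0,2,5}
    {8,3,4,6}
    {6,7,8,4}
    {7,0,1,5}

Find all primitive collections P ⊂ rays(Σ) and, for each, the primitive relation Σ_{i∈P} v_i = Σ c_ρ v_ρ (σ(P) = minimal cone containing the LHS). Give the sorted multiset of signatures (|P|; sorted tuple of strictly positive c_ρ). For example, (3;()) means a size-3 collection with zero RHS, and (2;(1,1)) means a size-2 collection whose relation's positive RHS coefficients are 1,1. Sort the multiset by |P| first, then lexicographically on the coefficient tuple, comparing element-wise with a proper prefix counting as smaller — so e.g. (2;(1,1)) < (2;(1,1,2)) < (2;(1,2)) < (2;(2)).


The 12 primitive collections of Σ (r=9, n=4):

  {0,6}:  v_{0} + v_{6} = v_{5}  →  sig = (2;(1))
  {1,2}:  v_{1} + v_{2} = v_{0}  →  sig = (2;(1))
  {1,8}:  v_{1} + v_{8} = v_{3}  →  sig = (2;(1))
  {5,6}:  v_{5} + v_{6} = v_{8}  →  sig = (2;(1))
  {2,6}:  v_{2} + v_{6} = v_{4} + 2·v_{5} + v_{7}  →  sig = (2;(1,1,2))
  {2,8}:  v_{2} + v_{8} = v_{4} + 3·v_{5} + v_{7}  →  sig = (2;(1,1,3))
  {0,3}:  v_{0} + v_{3} = v_{1} + 2·v_{5}  →  sig = (2;(1,2))
  {0,8}:  v_{0} + v_{8} = 2·v_{5}  →  sig = (2;(2))
  {2,3}:  v_{2} + v_{3} = 2·v_{5}  →  sig = (2;(2))
  {3,4,7}:  v_{3} + v_{4} + v_{7} = v_{6}  →  sig = (3;(1))
  {1,4,5,7}:  v_{1} + v_{4} + v_{5} + v_{7} = 0  →  sig = (4;())
  {0,4,5,7}:  v_{0} + v_{4} + v_{5} + v_{7} = v_{2}  →  sig = (4;(1))

Signatures (|P|; sorted positive RHS coefficients), sorted:
{ (2;(1)) ×4,  (2;(1,1,2)),  (2;(1,1,3)),  (2;(1,2)),  (2;(2)) ×2,  (3;(1)),  (4;()),  (4;(1)) }


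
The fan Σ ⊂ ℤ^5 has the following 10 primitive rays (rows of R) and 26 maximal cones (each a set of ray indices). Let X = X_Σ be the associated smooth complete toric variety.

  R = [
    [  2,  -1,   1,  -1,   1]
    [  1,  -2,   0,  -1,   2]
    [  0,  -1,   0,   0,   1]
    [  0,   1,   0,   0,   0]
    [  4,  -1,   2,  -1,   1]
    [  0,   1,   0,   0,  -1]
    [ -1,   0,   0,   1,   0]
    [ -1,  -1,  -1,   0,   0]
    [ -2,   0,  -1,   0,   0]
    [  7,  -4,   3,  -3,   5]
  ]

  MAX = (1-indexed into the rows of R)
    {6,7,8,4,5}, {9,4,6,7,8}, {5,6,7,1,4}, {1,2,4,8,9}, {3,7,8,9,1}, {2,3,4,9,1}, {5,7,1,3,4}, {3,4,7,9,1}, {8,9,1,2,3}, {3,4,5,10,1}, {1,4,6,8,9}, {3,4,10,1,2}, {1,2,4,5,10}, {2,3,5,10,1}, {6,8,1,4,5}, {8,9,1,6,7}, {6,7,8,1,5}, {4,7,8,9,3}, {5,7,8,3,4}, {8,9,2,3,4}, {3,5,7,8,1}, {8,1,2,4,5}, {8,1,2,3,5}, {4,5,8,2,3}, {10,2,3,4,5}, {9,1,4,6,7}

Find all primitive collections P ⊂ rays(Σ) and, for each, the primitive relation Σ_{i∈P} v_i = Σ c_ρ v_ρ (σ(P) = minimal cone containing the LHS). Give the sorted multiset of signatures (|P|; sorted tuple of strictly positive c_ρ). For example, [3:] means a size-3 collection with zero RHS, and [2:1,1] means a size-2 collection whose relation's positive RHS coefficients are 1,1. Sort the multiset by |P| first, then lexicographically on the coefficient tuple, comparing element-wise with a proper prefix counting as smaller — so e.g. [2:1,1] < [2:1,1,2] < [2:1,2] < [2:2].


Primitive collections (11):

  {3,6}:  v_{3} + v_{6} = 0 ; sig = [2:]
  {5,9}:  v_{5} + v_{9} = v_{1} ; sig = [2:1]
  {2,6}:  v_{2} + v_{6} = v_{1} + v_{4} + v_{8} ; sig = [2:1,1,1]
  {6,10}:  v_{6} + v_{10} = v_{1} + v_{2} + v_{4} + v_{5} ; sig = [2:1,1,1,1]
  {9,10}:  v_{9} + v_{10} = 2·v_{1} + v_{2} + v_{3} + v_{4} ; sig = [2:1,1,1,2]
  {7,10}:  v_{7} + v_{10} = v_{1} + 3·v_{3} + v_{4} + v_{5} ; sig = [2:1,1,1,3]
  {8,10}:  v_{8} + v_{10} = 2·v_{2} + v_{5} ; sig = [2:1,2]
  {2,7}:  v_{2} + v_{7} = 2·v_{3} ; sig = [2:2]
  {1,3,4,8}:  v_{1} + v_{3} + v_{4} + v_{8} = v_{2} ; sig = [4:1]
  {1,4,7,8}:  v_{1} + v_{4} + v_{7} + v_{8} = v_{3} ; sig = [4:1]
  {1,2,3,4,5}:  v_{1} + v_{2} + v_{3} + v_{4} + v_{5} = v_{10} ; sig = [5:1]

Hence PRS(X_Σ) =
    |P|=2: 8 collections, coeffs (), (1), (1,1,1), (1,1,1,1), (1,1,1,2), (1,1,1,3), (1,2), (2)
    |P|=4: 2 collections, coeffs (1), (1)
    |P|=5: 1 collection, coeffs (1)


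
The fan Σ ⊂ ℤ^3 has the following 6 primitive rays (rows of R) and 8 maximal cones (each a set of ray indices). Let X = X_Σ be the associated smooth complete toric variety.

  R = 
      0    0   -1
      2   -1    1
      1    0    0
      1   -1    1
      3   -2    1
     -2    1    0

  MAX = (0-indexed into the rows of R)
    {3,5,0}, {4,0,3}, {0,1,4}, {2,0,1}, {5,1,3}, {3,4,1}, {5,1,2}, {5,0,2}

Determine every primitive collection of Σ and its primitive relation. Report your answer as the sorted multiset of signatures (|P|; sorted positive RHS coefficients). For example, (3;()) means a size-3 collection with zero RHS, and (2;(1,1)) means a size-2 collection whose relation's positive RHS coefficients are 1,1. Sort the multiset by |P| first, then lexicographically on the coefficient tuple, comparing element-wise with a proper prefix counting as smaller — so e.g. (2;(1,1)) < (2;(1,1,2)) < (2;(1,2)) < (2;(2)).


|primitive collections| = 5. Relations:

  P = {2,3}:  v_{2} + v_{3} = v_{1}  so sig = (2;(1))
  P = {4,5}:  v_{4} + v_{5} = v_{3}  so sig = (2;(1))
  P = {2,4}:  v_{2} + v_{4} = v_{0} + 2·v_{1}  so sig = (2;(1,2))
  P = {0,1,5}:  v_{0} + v_{1} + v_{5} = 0  so sig = (3;())
  P = {0,1,3}:  v_{0} + v_{1} + v_{3} = v_{4}  so sig = (3;(1))

so the primitive-relation signature multiset is
[(2;(1)), (2;(1)), (2;(1,2)), (3;()), (3;(1))]


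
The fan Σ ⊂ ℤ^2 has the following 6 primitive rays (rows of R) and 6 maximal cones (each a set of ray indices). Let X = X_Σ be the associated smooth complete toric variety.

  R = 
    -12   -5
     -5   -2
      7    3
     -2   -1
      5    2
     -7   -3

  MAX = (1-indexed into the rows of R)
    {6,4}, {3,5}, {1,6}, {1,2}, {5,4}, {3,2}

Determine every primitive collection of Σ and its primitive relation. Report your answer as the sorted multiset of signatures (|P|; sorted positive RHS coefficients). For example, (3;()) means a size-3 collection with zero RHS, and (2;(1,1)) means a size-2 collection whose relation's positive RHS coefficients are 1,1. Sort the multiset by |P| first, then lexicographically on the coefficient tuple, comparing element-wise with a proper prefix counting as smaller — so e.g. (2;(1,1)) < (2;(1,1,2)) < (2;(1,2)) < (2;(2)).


Primitive collections (9):

  P = {2,5}:  v_{2} + v_{5} = 0  ⟹  sig = (2;())
  P = {3,6}:  v_{3} + v_{6} = 0  ⟹  sig = (2;())
  P = {1,3}:  v_{1} + v_{3} = v_{2}  ⟹  sig = (2;(1))
  P = {1,5}:  v_{1} + v_{5} = v_{6}  ⟹  sig = (2;(1))
  P = {2,4}:  v_{2} + v_{4} = v_{6}  ⟹  sig = (2;(1))
  P = {2,6}:  v_{2} + v_{6} = v_{1}  ⟹  sig = (2;(1))
  P = {3,4}:  v_{3} + v_{4} = v_{5}  ⟹  sig = (2;(1))
  P = {5,6}:  v_{5} + v_{6} = v_{4}  ⟹  sig = (2;(1))
  P = {1,4}:  v_{1} + v_{4} = 2·v_{6}  ⟹  sig = (2;(2))

Signatures (|P|; sorted positive RHS coefficients), sorted:
[(2;()), (2;()), (2;(1)), (2;(1)), (2;(1)), (2;(1)), (2;(1)), (2;(1)), (2;(2))]


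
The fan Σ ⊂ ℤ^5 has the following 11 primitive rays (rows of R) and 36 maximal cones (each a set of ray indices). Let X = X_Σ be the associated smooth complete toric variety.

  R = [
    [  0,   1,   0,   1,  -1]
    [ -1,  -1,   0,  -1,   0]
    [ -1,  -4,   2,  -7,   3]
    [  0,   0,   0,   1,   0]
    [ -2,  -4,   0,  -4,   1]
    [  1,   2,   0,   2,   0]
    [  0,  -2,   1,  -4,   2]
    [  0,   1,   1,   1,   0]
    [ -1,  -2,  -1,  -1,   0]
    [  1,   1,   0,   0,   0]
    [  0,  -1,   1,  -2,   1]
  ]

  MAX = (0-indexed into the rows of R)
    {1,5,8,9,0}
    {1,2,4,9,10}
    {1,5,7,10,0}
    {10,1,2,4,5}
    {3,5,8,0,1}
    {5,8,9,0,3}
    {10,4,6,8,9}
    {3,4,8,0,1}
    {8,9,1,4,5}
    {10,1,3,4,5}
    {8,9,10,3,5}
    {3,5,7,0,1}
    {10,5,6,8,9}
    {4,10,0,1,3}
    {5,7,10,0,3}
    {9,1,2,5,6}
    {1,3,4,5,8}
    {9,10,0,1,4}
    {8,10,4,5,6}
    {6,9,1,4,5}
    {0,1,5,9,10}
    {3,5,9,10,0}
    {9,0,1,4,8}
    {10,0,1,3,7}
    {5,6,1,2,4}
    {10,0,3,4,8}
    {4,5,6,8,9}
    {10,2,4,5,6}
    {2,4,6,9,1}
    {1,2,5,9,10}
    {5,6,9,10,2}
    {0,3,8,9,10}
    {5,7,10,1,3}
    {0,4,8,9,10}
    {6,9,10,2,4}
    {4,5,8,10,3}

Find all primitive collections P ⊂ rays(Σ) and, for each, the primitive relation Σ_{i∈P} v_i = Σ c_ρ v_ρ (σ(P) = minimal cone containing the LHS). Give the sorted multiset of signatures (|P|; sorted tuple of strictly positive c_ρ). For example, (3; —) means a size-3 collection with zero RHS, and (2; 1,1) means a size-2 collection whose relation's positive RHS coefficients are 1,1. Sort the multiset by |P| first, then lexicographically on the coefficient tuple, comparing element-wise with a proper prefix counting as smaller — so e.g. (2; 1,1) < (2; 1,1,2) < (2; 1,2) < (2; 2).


Σ has 20 primitive collections:

  • {2,8}:  v_{2} + v_{8} = v_{4} + v_{6}  so sig = (2; 1,1)
  • {7,8}:  v_{7} + v_{8} = v_{1} + v_{3}  so sig = (2; 1,1)
  • {0,6}:  v_{0} + v_{6} = v_{1} + v_{9} + v_{10}  so sig = (2; 1,1,1)
  • {7,9}:  v_{7} + v_{9} = v_{0} + v_{5} + v_{10}  so sig = (2; 1,1,1)
  • {2,3}:  v_{2} + v_{3} = v_{4} + v_{5} + 2·v_{10}  so sig = (2; 1,1,2)
  • {3,6}:  v_{3} + v_{6} = v_{5} + v_{8} + 2·v_{10}  so sig = (2; 1,1,2)
  • {4,7}:  v_{4} + v_{7} = 2·v_{1} + v_{3} + v_{10}  so sig = (2; 1,1,2)
  • {6,7}:  v_{6} + v_{7} = v_{1} + v_{5} + 2·v_{10}  so sig = (2; 1,1,2)
  • {0,2}:  v_{0} + v_{2} = 2·v_{1} + v_{9} + 2·v_{10}  so sig = (2; 1,2,2)
  • {2,7}:  v_{2} + v_{7} = 2·v_{1} + v_{5} + 3·v_{10}  so sig = (2; 1,2,3)
  • {1,3,9}:  v_{1} + v_{3} + v_{9} = 0  so sig = (3; —)
  • {0,4,5}:  v_{0} + v_{4} + v_{5} = v_{1}  so sig = (3; 1)
  • {1,6,10}:  v_{1} + v_{6} + v_{10} = v_{2}  so sig = (3; 1)
  • {1,8,10}:  v_{1} + v_{8} + v_{10} = v_{4}  so sig = (3; 1)
  • {3,4,9}:  v_{3} + v_{4} + v_{9} = v_{8} + v_{10}  so sig = (3; 1,1)
  • {1,6,8}:  v_{1} + v_{6} + v_{8} = 2·v_{4} + v_{5} + v_{9}  so sig = (3; 1,1,2)
  • {0,5,8,10}:  v_{0} + v_{5} + v_{8} + v_{10} = 0  so sig = (4; —)
  • {4,5,9,10}:  v_{4} + v_{5} + v_{9} + v_{10} = v_{6}  so sig = (4; 1)
  • {2,4,5,9}:  v_{2} + v_{4} + v_{5} + v_{9} = v_{1} + 2·v_{6}  so sig = (4; 1,2)
  • {0,1,3,5,10}:  v_{0} + v_{1} + v_{3} + v_{5} + v_{10} = v_{7}  so sig = (5; 1)

so the primitive-relation signature multiset is
    |P|=2: 10 collections, coeffs (1,1), (1,1), (1,1,1), (1,1,1), (1,1,2), (1,1,2), (1,1,2), (1,1,2), (1,2,2), (1,2,3)
    |P|=3: 6 collections, coeffs (), (1), (1), (1), (1,1), (1,1,2)
    |P|=4: 3 collections, coeffs (), (1), (1,2)
    |P|=5: 1 collection, coeffs (1)


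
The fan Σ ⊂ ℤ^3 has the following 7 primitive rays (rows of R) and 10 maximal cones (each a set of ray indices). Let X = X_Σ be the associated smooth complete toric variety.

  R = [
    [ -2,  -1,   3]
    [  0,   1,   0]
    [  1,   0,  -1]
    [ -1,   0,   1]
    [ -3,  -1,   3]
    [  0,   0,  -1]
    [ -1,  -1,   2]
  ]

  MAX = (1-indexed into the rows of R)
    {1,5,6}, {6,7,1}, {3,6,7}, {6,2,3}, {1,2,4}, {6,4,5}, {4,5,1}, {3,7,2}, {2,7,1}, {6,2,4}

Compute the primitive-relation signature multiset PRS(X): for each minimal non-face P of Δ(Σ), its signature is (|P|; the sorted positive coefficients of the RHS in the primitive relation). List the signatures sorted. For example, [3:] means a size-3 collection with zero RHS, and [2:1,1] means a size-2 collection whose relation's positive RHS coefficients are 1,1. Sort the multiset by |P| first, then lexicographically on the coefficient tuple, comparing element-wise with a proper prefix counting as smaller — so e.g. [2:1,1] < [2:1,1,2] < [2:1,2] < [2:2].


9 minimal non-faces of Δ(Σ) (on 7 rays):

  P={3,4}:  v_{3} + v_{4} = 0 — sig = [2:]
  P={1,3}:  v_{1} + v_{3} = v_{7} — sig = [2:1]
  P={4,7}:  v_{4} + v_{7} = v_{1} — sig = [2:1]
  P={3,5}:  v_{3} + v_{5} = v_{1} + v_{6} — sig = [2:1,1]
  P={5,7}:  v_{5} + v_{7} = 2·v_{1} + v_{6} — sig = [2:1,2]
  P={2,5}:  v_{2} + v_{5} = 3·v_{4} — sig = [2:3]
  P={1,4,6}:  v_{1} + v_{4} + v_{6} = v_{5} — sig = [3:1]
  P={2,6,7}:  v_{2} + v_{6} + v_{7} = v_{4} — sig = [3:1]
  P={1,2,6}:  v_{1} + v_{2} + v_{6} = 2·v_{4} — sig = [3:2]

Signatures (|P|; sorted positive RHS coefficients), sorted:
{ [2:],  [2:1] ×2,  [2:1,1],  [2:1,2],  [2:3],  [3:1] ×2,  [3:2] }


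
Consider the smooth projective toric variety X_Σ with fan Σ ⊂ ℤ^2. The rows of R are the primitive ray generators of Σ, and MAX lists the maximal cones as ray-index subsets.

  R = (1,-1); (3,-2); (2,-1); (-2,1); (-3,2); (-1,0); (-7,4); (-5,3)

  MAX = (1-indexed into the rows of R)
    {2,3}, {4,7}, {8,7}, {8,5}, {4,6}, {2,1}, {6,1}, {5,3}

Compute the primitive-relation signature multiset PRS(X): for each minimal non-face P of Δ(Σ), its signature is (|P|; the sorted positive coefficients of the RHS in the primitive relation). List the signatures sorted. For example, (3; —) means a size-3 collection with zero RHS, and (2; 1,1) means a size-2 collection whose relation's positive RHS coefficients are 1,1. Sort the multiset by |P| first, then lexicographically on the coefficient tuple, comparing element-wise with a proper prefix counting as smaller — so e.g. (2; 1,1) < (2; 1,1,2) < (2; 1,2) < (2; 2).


20 collections generate NE(X_Σ); each relation:

  P = {2,5}:  v_{2} + v_{5} = 0  ⇒ sig = (2; —)
  P = {3,4}:  v_{3} + v_{4} = 0  ⇒ sig = (2; —)
  P = {1,3}:  v_{1} + v_{3} = v_{2}  ⇒ sig = (2; 1)
  P = {1,4}:  v_{1} + v_{4} = v_{6}  ⇒ sig = (2; 1)
  P = {1,5}:  v_{1} + v_{5} = v_{4}  ⇒ sig = (2; 1)
  P = {2,4}:  v_{2} + v_{4} = v_{1}  ⇒ sig = (2; 1)
  P = {2,8}:  v_{2} + v_{8} = v_{4}  ⇒ sig = (2; 1)
  P = {3,6}:  v_{3} + v_{6} = v_{1}  ⇒ sig = (2; 1)
  P = {3,7}:  v_{3} + v_{7} = v_{8}  ⇒ sig = (2; 1)
  P = {3,8}:  v_{3} + v_{8} = v_{5}  ⇒ sig = (2; 1)
  P = {4,5}:  v_{4} + v_{5} = v_{8}  ⇒ sig = (2; 1)
  P = {4,8}:  v_{4} + v_{8} = v_{7}  ⇒ sig = (2; 1)
  P = {1,8}:  v_{1} + v_{8} = 2·v_{4}  ⇒ sig = (2; 2)
  P = {2,6}:  v_{2} + v_{6} = 2·v_{1}  ⇒ sig = (2; 2)
  P = {2,7}:  v_{2} + v_{7} = 2·v_{4}  ⇒ sig = (2; 2)
  P = {5,6}:  v_{5} + v_{6} = 2·v_{4}  ⇒ sig = (2; 2)
  P = {5,7}:  v_{5} + v_{7} = 2·v_{8}  ⇒ sig = (2; 2)
  P = {1,7}:  v_{1} + v_{7} = 3·v_{4}  ⇒ sig = (2; 3)
  P = {6,8}:  v_{6} + v_{8} = 3·v_{4}  ⇒ sig = (2; 3)
  P = {6,7}:  v_{6} + v_{7} = 4·v_{4}  ⇒ sig = (2; 4)

Sorted signature multiset PRS(X):
[(2; —), (2; —), (2; 1), (2; 1), (2; 1), (2; 1), (2; 1), (2; 1), (2; 1), (2; 1), (2; 1), (2; 1), (2; 2), (2; 2), (2; 2), (2; 2), (2; 2), (2; 3), (2; 3), (2; 4)]


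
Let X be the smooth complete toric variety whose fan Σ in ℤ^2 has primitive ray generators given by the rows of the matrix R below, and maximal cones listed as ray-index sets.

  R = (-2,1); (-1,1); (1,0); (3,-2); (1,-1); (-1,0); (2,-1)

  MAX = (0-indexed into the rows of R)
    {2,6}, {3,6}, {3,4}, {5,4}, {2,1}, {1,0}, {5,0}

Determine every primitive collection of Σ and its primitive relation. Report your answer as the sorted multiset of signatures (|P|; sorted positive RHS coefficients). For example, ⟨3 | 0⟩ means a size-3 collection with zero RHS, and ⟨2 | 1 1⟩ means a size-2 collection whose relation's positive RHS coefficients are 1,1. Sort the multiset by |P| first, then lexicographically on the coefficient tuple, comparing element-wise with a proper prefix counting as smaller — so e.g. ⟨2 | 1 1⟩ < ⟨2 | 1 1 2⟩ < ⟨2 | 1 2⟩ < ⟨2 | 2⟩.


Primitive collections (14):

  • {0,6}:  v_{0} + v_{6} = 0  so sig = ⟨2 | 0⟩
  • {1,4}:  v_{1} + v_{4} = 0  so sig = ⟨2 | 0⟩
  • {2,5}:  v_{2} + v_{5} = 0  so sig = ⟨2 | 0⟩
  • {0,2}:  v_{0} + v_{2} = v_{1}  so sig = ⟨2 | 1⟩
  • {0,3}:  v_{0} + v_{3} = v_{4}  so sig = ⟨2 | 1⟩
  • {0,4}:  v_{0} + v_{4} = v_{5}  so sig = ⟨2 | 1⟩
  • {1,3}:  v_{1} + v_{3} = v_{6}  so sig = ⟨2 | 1⟩
  • {1,5}:  v_{1} + v_{5} = v_{0}  so sig = ⟨2 | 1⟩
  • {1,6}:  v_{1} + v_{6} = v_{2}  so sig = ⟨2 | 1⟩
  • {2,4}:  v_{2} + v_{4} = v_{6}  so sig = ⟨2 | 1⟩
  • {4,6}:  v_{4} + v_{6} = v_{3}  so sig = ⟨2 | 1⟩
  • {5,6}:  v_{5} + v_{6} = v_{4}  so sig = ⟨2 | 1⟩
  • {2,3}:  v_{2} + v_{3} = 2·v_{6}  so sig = ⟨2 | 2⟩
  • {3,5}:  v_{3} + v_{5} = 2·v_{4}  so sig = ⟨2 | 2⟩

Signatures (|P|; sorted positive RHS coefficients), sorted:
    |P|=2: 14 collections, coeffs (), (), (), (1), (1), (1), (1), (1), (1), (1), (1), (1), (2), (2)


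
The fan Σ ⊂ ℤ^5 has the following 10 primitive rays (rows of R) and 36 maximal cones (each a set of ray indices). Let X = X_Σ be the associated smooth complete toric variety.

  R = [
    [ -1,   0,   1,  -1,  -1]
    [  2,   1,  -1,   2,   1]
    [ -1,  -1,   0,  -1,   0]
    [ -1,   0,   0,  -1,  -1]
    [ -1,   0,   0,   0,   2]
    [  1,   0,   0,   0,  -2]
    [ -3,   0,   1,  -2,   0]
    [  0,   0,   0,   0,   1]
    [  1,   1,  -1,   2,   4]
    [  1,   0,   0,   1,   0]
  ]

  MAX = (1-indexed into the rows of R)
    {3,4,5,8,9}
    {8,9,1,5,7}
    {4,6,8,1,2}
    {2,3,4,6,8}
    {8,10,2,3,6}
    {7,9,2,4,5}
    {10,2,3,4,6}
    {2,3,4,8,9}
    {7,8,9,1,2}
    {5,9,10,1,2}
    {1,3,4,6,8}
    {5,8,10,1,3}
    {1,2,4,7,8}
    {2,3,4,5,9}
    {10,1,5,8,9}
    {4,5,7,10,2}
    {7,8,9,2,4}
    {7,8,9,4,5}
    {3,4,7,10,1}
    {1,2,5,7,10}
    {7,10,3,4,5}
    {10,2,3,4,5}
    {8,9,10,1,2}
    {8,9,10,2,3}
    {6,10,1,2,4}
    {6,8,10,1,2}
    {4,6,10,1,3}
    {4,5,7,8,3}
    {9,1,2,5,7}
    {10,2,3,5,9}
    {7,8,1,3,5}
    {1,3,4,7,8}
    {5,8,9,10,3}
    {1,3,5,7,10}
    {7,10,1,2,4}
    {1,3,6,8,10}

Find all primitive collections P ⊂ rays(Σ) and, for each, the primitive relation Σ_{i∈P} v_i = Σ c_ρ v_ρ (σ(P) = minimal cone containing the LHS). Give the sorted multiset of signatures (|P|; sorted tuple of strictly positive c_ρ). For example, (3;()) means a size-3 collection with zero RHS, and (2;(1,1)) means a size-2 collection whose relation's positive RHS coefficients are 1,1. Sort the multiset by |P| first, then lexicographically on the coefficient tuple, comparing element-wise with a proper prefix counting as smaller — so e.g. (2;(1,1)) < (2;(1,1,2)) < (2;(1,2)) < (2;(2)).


Σ has 14 primitive collections:

  P = {5,6}:  v_{5} + v_{6} = 0  so sig = (2;())
  P = {6,7}:  v_{6} + v_{7} = v_{1} + v_{4}  so sig = (2;(1,1))
  P = {6,9}:  v_{6} + v_{9} = v_{2} + v_{8}  so sig = (2;(1,1))
  P = {1,2,3}:  v_{1} + v_{2} + v_{3} = 0  so sig = (3;())
  P = {4,8,10}:  v_{4} + v_{8} + v_{10} = 0  so sig = (3;())
  P = {1,4,5}:  v_{1} + v_{4} + v_{5} = v_{7}  so sig = (3;(1))
  P = {2,5,8}:  v_{2} + v_{5} + v_{8} = v_{9}  so sig = (3;(1))
  P = {1,3,9}:  v_{1} + v_{3} + v_{9} = v_{5} + v_{8}  so sig = (3;(1,1))
  P = {2,3,7}:  v_{2} + v_{3} + v_{7} = v_{4} + v_{5}  so sig = (3;(1,1))
  P = {4,9,10}:  v_{4} + v_{9} + v_{10} = v_{2} + v_{5}  so sig = (3;(1,1))
  P = {7,8,10}:  v_{7} + v_{8} + v_{10} = v_{1} + v_{5}  so sig = (3;(1,1))
  P = {1,4,9}:  v_{1} + v_{4} + v_{9} = v_{2} + v_{7} + v_{8}  so sig = (3;(1,1,1))
  P = {3,7,9}:  v_{3} + v_{7} + v_{9} = v_{4} + 2·v_{5} + v_{8}  so sig = (3;(1,1,2))
  P = {7,9,10}:  v_{7} + v_{9} + v_{10} = v_{1} + v_{2} + 2·v_{5}  so sig = (3;(1,1,2))

so the primitive-relation signature multiset is
[(2;()), (2;(1,1)), (2;(1,1)), (3;()), (3;()), (3;(1)), (3;(1)), (3;(1,1)), (3;(1,1)), (3;(1,1)), (3;(1,1)), (3;(1,1,1)), (3;(1,1,2)), (3;(1,1,2))]


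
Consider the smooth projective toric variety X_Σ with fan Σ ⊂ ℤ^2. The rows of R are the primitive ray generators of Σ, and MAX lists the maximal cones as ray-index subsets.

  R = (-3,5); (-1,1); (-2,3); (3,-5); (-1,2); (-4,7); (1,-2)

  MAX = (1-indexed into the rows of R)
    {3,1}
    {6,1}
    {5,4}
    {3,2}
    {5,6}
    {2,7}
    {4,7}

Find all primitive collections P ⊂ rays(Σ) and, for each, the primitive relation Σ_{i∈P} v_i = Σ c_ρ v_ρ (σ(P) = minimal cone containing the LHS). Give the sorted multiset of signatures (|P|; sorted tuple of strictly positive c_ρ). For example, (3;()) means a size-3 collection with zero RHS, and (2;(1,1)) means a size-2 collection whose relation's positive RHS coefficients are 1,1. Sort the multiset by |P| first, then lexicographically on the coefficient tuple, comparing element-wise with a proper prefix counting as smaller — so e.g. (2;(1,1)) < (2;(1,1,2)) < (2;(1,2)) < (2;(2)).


The 14 primitive collections of Σ (r=7, n=2):

  P = {1,4}:  v_{1} + v_{4} = 0 ; sig = (2;())
  P = {5,7}:  v_{5} + v_{7} = 0 ; sig = (2;())
  P = {1,5}:  v_{1} + v_{5} = v_{6} ; sig = (2;(1))
  P = {1,7}:  v_{1} + v_{7} = v_{3} ; sig = (2;(1))
  P = {2,5}:  v_{2} + v_{5} = v_{3} ; sig = (2;(1))
  P = {3,4}:  v_{3} + v_{4} = v_{7} ; sig = (2;(1))
  P = {3,5}:  v_{3} + v_{5} = v_{1} ; sig = (2;(1))
  P = {3,7}:  v_{3} + v_{7} = v_{2} ; sig = (2;(1))
  P = {4,6}:  v_{4} + v_{6} = v_{5} ; sig = (2;(1))
  P = {6,7}:  v_{6} + v_{7} = v_{1} ; sig = (2;(1))
  P = {2,6}:  v_{2} + v_{6} = v_{1} + v_{3} ; sig = (2;(1,1))
  P = {1,2}:  v_{1} + v_{2} = 2·v_{3} ; sig = (2;(2))
  P = {2,4}:  v_{2} + v_{4} = 2·v_{7} ; sig = (2;(2))
  P = {3,6}:  v_{3} + v_{6} = 2·v_{1} ; sig = (2;(2))

Sorted signature multiset PRS(X):
[(2;()), (2;()), (2;(1)), (2;(1)), (2;(1)), (2;(1)), (2;(1)), (2;(1)), (2;(1)), (2;(1)), (2;(1,1)), (2;(2)), (2;(2)), (2;(2))]


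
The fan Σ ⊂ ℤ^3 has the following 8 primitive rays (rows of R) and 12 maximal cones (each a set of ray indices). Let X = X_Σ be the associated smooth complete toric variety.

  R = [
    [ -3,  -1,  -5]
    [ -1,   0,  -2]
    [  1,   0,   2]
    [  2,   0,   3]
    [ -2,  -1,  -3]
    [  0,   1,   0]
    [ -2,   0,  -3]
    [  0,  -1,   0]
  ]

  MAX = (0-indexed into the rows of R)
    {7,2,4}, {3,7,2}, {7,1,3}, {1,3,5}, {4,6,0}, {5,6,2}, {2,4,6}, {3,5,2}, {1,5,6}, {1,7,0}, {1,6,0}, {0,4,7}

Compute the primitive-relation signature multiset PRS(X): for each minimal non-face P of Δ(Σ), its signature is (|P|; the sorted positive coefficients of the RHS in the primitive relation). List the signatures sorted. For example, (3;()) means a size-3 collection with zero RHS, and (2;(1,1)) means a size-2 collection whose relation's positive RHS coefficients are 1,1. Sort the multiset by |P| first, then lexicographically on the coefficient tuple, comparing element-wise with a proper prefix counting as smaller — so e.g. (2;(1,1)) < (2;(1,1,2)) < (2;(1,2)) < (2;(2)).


Σ has 10 primitive collections:

  P={1,2}:  v_{1} + v_{2} = 0 ; sig = (2;())
  P={3,6}:  v_{3} + v_{6} = 0 ; sig = (2;())
  P={5,7}:  v_{5} + v_{7} = 0 ; sig = (2;())
  P={0,2}:  v_{0} + v_{2} = v_{4} ; sig = (2;(1))
  P={1,4}:  v_{1} + v_{4} = v_{0} ; sig = (2;(1))
  P={3,4}:  v_{3} + v_{4} = v_{7} ; sig = (2;(1))
  P={4,5}:  v_{4} + v_{5} = v_{6} ; sig = (2;(1))
  P={6,7}:  v_{6} + v_{7} = v_{4} ; sig = (2;(1))
  P={0,3}:  v_{0} + v_{3} = v_{1} + v_{7} ; sig = (2;(1,1))
  P={0,5}:  v_{0} + v_{5} = v_{1} + v_{6} ; sig = (2;(1,1))

Sorted signature multiset PRS(X):
[(2;()), (2;()), (2;()), (2;(1)), (2;(1)), (2;(1)), (2;(1)), (2;(1)), (2;(1,1)), (2;(1,1))]
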